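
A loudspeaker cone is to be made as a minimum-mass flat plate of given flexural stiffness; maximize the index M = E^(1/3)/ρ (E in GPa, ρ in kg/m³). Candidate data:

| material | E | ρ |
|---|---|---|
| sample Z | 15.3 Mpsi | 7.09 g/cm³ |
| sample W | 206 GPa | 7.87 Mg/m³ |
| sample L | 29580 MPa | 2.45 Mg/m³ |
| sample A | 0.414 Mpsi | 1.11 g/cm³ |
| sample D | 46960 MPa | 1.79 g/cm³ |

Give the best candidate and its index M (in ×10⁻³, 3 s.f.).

Putting every candidate on a common basis:
  sample Z: E = 105.5 GPa, ρ = 7090 kg/m³
  sample W: E = 206.0 GPa, ρ = 7870 kg/m³
  sample L: E = 29.58 GPa, ρ = 2450 kg/m³
  sample A: E = 2.854 GPa, ρ = 1110 kg/m³
  sample D: E = 46.96 GPa, ρ = 1790 kg/m³
  sample D: M = 2.02×10⁻³
  sample A: M = 1.28×10⁻³
  sample L: M = 1.26×10⁻³
  sample W: M = 0.750×10⁻³
  sample Z: M = 0.666×10⁻³
Sample D ranks first.

sample D, M = 2.02×10⁻³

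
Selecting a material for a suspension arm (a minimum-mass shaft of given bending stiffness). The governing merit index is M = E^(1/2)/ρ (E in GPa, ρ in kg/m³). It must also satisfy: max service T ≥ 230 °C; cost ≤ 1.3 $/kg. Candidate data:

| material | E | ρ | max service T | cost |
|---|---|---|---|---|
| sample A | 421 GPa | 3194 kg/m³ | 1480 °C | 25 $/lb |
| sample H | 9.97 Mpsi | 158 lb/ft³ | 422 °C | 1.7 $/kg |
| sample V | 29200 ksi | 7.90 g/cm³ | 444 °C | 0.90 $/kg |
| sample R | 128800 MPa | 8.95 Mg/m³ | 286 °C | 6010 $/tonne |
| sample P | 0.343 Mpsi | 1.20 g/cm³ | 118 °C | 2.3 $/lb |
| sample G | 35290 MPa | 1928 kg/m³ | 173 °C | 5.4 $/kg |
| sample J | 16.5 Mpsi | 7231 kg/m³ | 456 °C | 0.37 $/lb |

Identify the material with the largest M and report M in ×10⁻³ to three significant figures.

sample V, M = 1.80×10⁻³

Screen on constraints: max service T ≥ 230 °C; cost ≤ 1.3 $/kg. Survivors: sample V, sample J.
After converting to SI:
  sample V: E = 201.3 GPa, ρ = 7900 kg/m³
  sample J: E = 113.8 GPa, ρ = 7231 kg/m³
  sample V: M = 1.80×10⁻³
  sample J: M = 1.48×10⁻³
Sample V has the largest M.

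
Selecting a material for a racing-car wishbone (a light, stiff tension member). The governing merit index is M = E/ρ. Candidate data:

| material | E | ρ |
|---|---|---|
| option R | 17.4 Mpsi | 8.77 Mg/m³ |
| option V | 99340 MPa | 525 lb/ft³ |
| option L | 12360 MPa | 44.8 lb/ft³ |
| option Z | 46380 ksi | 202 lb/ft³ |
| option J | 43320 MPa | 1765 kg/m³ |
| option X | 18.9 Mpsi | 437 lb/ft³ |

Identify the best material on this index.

After converting to SI:
  option R: E = 120.0 GPa, ρ = 8770 kg/m³
  option V: E = 99.34 GPa, ρ = 8410 kg/m³
  option L: E = 12.36 GPa, ρ = 717.6 kg/m³
  option Z: E = 319.8 GPa, ρ = 3236 kg/m³
  option J: E = 43.32 GPa, ρ = 1765 kg/m³
  option X: E = 130.3 GPa, ρ = 7000 kg/m³
  option Z: M = 98.8 MN·m/kg
  option J: M = 24.5 MN·m/kg
  option X: M = 18.6 MN·m/kg
  option L: M = 17.2 MN·m/kg
  option R: M = 13.7 MN·m/kg
  option V: M = 11.8 MN·m/kg
Option Z ranks first.

option Z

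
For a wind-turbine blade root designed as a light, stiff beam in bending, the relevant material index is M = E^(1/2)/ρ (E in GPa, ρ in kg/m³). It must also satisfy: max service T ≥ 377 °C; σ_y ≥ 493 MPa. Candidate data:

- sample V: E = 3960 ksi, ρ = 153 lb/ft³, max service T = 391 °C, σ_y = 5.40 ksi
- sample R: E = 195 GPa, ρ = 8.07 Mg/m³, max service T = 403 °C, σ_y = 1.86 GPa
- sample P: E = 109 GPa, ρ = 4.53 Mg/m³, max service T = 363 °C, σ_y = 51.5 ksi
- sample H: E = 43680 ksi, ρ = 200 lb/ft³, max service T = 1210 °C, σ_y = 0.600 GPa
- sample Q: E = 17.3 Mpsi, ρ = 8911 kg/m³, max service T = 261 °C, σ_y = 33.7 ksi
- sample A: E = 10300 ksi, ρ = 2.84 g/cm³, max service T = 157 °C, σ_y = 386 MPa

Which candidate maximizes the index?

sample H

Screen on constraints: max service T ≥ 377 °C; σ_y ≥ 493 MPa. Survivors: sample R, sample H.
In SI units:
  sample R: E = 195.0 GPa, ρ = 8070 kg/m³
  sample H: E = 301.2 GPa, ρ = 3204 kg/m³
  sample H: M = 5.42×10⁻³
  sample R: M = 1.73×10⁻³
Sample H has the largest M.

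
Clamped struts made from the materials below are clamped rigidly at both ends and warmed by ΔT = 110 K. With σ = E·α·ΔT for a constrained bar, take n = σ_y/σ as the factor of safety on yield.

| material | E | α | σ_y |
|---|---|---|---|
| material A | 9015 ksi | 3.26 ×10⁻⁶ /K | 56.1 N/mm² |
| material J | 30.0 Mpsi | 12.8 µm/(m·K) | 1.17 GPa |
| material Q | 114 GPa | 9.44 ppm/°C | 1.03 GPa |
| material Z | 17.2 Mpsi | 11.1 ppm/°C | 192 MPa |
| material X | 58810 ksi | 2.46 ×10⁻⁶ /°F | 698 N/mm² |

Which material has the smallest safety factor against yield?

In consistent units (E in GPa, α in ×10⁻⁶/K, σ_y in MPa):
  material A: E = 62.16, α = 3.26, σ_y = 56.10 → σ = 22.3 MPa, n = 2.52
  material J: E = 206.8, α = 12.8, σ_y = 1170 → σ = 291 MPa, n = 4.02
  material Q: E = 114.0, α = 9.44, σ_y = 1030 → σ = 118 MPa, n = 8.70
  material Z: E = 118.6, α = 11.1, σ_y = 192.0 → σ = 145 MPa, n = 1.33
  material X: E = 405.5, α = 4.43, σ_y = 698.0 → σ = 198 MPa, n = 3.53
The minimum is material Z at n = 1.33.

material Z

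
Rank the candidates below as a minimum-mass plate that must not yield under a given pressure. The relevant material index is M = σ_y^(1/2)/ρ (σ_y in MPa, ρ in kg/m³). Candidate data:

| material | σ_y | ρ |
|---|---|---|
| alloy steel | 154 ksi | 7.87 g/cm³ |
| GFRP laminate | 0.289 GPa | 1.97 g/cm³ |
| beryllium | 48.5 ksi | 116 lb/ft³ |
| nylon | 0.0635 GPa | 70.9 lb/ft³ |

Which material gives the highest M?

beryllium

Normalizing units and computing the index:
  alloy steel: σ_y = 1062 MPa, ρ = 7870 kg/m³
  GFRP laminate: σ_y = 289.0 MPa, ρ = 1970 kg/m³
  beryllium: σ_y = 334.4 MPa, ρ = 1858 kg/m³
  nylon: σ_y = 63.50 MPa, ρ = 1136 kg/m³
  beryllium: M = 9.84×10⁻³
  GFRP laminate: M = 8.63×10⁻³
  nylon: M = 7.02×10⁻³
  alloy steel: M = 4.14×10⁻³
The maximum is for beryllium.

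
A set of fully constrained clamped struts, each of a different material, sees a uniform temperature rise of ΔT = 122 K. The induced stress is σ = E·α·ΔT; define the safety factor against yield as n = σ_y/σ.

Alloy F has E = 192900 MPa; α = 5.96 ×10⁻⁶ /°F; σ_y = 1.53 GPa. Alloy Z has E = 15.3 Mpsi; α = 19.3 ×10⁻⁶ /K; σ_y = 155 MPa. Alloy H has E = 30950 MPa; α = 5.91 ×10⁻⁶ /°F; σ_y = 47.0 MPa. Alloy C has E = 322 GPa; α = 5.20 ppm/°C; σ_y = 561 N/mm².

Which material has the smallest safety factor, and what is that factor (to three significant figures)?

alloy Z, n = 0.624

In consistent units (E in GPa, α in ×10⁻⁶/K, σ_y in MPa):
  alloy F: E = 192.9, α = 10.7, σ_y = 1530 → σ = 252 MPa, n = 6.06
  alloy Z: E = 105.5, α = 19.3, σ_y = 155.0 → σ = 248 MPa, n = 0.624
  alloy H: E = 30.95, α = 10.6, σ_y = 47.00 → σ = 40.2 MPa, n = 1.17
  alloy C: E = 322.0, α = 5.20, σ_y = 561.0 → σ = 204 MPa, n = 2.75
The minimum is alloy Z at n = 0.624.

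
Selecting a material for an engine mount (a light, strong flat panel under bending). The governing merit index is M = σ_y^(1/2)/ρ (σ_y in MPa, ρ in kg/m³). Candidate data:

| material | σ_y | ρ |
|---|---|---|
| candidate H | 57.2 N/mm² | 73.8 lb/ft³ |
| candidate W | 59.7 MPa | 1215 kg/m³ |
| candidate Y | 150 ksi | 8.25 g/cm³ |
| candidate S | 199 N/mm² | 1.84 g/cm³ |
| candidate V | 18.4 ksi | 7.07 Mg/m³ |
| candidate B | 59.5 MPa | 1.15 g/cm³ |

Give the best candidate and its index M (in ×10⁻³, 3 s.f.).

Convert each candidate to consistent units, then evaluate M:
  candidate H: σ_y = 57.20 MPa, ρ = 1182 kg/m³
  candidate W: σ_y = 59.70 MPa, ρ = 1215 kg/m³
  candidate Y: σ_y = 1034 MPa, ρ = 8250 kg/m³
  candidate S: σ_y = 199.0 MPa, ρ = 1840 kg/m³
  candidate V: σ_y = 126.9 MPa, ρ = 7070 kg/m³
  candidate B: σ_y = 59.50 MPa, ρ = 1150 kg/m³
  candidate S: M = 7.67×10⁻³
  candidate B: M = 6.71×10⁻³
  candidate H: M = 6.40×10⁻³
  candidate W: M = 6.36×10⁻³
  candidate Y: M = 3.90×10⁻³
  candidate V: M = 1.59×10⁻³
Highest index: candidate S.

candidate S, M = 7.67×10⁻³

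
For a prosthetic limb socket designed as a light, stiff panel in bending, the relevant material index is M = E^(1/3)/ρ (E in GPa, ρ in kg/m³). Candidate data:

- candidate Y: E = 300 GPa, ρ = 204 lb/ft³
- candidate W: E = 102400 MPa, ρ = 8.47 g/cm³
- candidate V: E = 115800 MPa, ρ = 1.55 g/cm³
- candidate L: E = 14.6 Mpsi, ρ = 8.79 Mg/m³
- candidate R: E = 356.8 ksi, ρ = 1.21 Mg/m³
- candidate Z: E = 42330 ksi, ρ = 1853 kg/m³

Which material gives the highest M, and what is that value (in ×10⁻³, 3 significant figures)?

After converting to SI:
  candidate Y: E = 300.0 GPa, ρ = 3268 kg/m³
  candidate W: E = 102.4 GPa, ρ = 8470 kg/m³
  candidate V: E = 115.8 GPa, ρ = 1550 kg/m³
  candidate L: E = 100.7 GPa, ρ = 8790 kg/m³
  candidate R: E = 2.460 GPa, ρ = 1210 kg/m³
  candidate Z: E = 291.9 GPa, ρ = 1853 kg/m³
  candidate Z: M = 3.58×10⁻³
  candidate V: M = 3.14×10⁻³
  candidate Y: M = 2.05×10⁻³
  candidate R: M = 1.12×10⁻³
  candidate W: M = 0.552×10⁻³
  candidate L: M = 0.529×10⁻³
Highest index: candidate Z.

candidate Z, M = 3.58×10⁻³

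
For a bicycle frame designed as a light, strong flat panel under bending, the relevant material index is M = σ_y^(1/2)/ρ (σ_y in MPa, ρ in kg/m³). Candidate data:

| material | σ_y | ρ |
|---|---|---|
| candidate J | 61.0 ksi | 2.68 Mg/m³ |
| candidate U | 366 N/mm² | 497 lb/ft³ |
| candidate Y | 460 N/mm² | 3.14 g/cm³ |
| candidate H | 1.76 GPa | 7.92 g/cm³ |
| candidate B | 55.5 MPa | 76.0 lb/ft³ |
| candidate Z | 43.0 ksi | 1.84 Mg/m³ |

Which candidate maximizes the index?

Convert each candidate to consistent units, then evaluate M:
  candidate J: σ_y = 420.6 MPa, ρ = 2680 kg/m³
  candidate U: σ_y = 366.0 MPa, ρ = 7961 kg/m³
  candidate Y: σ_y = 460.0 MPa, ρ = 3140 kg/m³
  candidate H: σ_y = 1760 MPa, ρ = 7920 kg/m³
  candidate B: σ_y = 55.50 MPa, ρ = 1217 kg/m³
  candidate Z: σ_y = 296.5 MPa, ρ = 1840 kg/m³
  candidate Z: M = 9.36×10⁻³
  candidate J: M = 7.65×10⁻³
  candidate Y: M = 6.83×10⁻³
  candidate B: M = 6.12×10⁻³
  candidate H: M = 5.30×10⁻³
  candidate U: M = 2.40×10⁻³
Candidate Z has the largest M.

candidate Z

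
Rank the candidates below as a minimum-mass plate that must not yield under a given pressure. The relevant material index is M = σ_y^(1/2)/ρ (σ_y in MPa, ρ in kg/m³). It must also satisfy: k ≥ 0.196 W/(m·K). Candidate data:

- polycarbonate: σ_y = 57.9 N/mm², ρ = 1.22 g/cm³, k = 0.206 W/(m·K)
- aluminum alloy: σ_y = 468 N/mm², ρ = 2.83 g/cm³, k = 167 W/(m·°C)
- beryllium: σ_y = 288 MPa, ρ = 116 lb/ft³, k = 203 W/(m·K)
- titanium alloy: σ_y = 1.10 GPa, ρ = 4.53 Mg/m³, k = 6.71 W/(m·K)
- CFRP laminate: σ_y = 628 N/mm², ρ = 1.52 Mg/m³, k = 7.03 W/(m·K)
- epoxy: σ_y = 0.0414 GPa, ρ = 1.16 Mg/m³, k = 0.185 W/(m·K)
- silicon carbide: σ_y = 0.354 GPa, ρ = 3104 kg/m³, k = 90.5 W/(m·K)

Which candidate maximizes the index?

Screen on constraints: k ≥ 0.196 W/(m·K). Survivors: polycarbonate, aluminum alloy, beryllium, titanium alloy, CFRP laminate, silicon carbide.
Putting every candidate on a common basis:
  polycarbonate: σ_y = 57.90 MPa, ρ = 1220 kg/m³
  aluminum alloy: σ_y = 468.0 MPa, ρ = 2830 kg/m³
  beryllium: σ_y = 288.0 MPa, ρ = 1858 kg/m³
  titanium alloy: σ_y = 1100 MPa, ρ = 4530 kg/m³
  CFRP laminate: σ_y = 628.0 MPa, ρ = 1520 kg/m³
  silicon carbide: σ_y = 354.0 MPa, ρ = 3104 kg/m³
  CFRP laminate: M = 16.5×10⁻³
  beryllium: M = 9.13×10⁻³
  aluminum alloy: M = 7.64×10⁻³
  titanium alloy: M = 7.32×10⁻³
  polycarbonate: M = 6.24×10⁻³
  silicon carbide: M = 6.06×10⁻³
CFRP laminate ranks first.

CFRP laminate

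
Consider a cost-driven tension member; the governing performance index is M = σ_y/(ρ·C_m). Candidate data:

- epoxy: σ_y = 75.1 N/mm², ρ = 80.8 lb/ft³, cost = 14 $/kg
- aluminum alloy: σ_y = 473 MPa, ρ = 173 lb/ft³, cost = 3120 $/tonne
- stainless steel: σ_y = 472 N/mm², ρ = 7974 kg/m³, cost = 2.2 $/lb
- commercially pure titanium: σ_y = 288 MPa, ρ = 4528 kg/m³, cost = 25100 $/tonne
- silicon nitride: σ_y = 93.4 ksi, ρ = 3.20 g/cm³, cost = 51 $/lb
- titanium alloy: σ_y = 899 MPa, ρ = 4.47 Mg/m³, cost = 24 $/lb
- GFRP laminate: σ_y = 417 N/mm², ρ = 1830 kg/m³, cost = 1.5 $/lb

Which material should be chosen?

GFRP laminate

Normalizing units and computing the index:
  epoxy: σ_y = 75.10 MPa, ρ = 1294 kg/m³, cost = 14.00 $/kg
  aluminum alloy: σ_y = 473.0 MPa, ρ = 2771 kg/m³, cost = 3.120 $/kg
  stainless steel: σ_y = 472.0 MPa, ρ = 7974 kg/m³, cost = 4.850 $/kg
  commercially pure titanium: σ_y = 288.0 MPa, ρ = 4528 kg/m³, cost = 25.10 $/kg
  silicon nitride: σ_y = 644.0 MPa, ρ = 3200 kg/m³, cost = 112.4 $/kg
  titanium alloy: σ_y = 899.0 MPa, ρ = 4470 kg/m³, cost = 52.91 $/kg
  GFRP laminate: σ_y = 417.0 MPa, ρ = 1830 kg/m³, cost = 3.307 $/kg
  GFRP laminate: M = 68.9 kN·m per $
  aluminum alloy: M = 54.7 kN·m per $
  stainless steel: M = 12.2 kN·m per $
  epoxy: M = 4.14 kN·m per $
  titanium alloy: M = 3.80 kN·m per $
  commercially pure titanium: M = 2.53 kN·m per $
  silicon nitride: M = 1.79 kN·m per $
Highest index: GFRP laminate.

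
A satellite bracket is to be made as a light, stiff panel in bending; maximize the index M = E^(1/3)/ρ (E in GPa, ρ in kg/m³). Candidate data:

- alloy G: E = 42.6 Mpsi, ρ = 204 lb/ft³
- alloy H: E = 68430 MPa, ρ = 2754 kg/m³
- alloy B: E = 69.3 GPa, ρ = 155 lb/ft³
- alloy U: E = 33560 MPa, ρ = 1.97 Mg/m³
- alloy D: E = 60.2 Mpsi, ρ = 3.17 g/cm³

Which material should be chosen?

Convert each candidate to consistent units, then evaluate M:
  alloy G: E = 293.7 GPa, ρ = 3268 kg/m³
  alloy H: E = 68.43 GPa, ρ = 2754 kg/m³
  alloy B: E = 69.30 GPa, ρ = 2483 kg/m³
  alloy U: E = 33.56 GPa, ρ = 1970 kg/m³
  alloy D: E = 415.1 GPa, ρ = 3170 kg/m³
  alloy D: M = 2.35×10⁻³
  alloy G: M = 2.03×10⁻³
  alloy B: M = 1.65×10⁻³
  alloy U: M = 1.64×10⁻³
  alloy H: M = 1.49×10⁻³
Highest index: alloy D.

alloy D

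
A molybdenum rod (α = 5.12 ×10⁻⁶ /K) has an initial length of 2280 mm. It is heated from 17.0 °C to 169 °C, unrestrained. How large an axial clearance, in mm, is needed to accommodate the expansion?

ΔT = 169 − 17.0 = 152.0 K.
ΔL = α·L₀·ΔT = 5.12×10⁻⁶ × 2280 mm × 152.0 K = 1.77 mm.

1.77 mm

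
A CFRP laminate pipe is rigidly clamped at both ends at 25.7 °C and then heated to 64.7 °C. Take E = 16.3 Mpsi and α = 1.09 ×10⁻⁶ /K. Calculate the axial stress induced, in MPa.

4.78 MPa

E = 16.3 Mpsi = 112.4 GPa.
ΔT = 39.00 K. Constrained thermal stress σ = E·α·ΔT = 112.4×10³ MPa × 1.09×10⁻⁶ × 39.00 = 4.78 MPa (compressive).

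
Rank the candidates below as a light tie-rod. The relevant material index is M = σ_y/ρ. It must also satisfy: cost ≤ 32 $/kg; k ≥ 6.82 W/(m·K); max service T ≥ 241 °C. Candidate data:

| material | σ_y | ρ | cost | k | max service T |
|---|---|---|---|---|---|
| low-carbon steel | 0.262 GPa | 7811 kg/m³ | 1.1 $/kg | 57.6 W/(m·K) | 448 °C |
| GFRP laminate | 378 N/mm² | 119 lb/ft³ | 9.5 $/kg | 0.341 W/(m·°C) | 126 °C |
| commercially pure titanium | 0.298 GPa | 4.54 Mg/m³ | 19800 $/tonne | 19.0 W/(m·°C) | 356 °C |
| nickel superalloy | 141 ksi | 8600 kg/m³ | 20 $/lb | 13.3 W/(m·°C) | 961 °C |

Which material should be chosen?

Screen on constraints: cost ≤ 32 $/kg; k ≥ 6.82 W/(m·K); max service T ≥ 241 °C. Survivors: low-carbon steel, commercially pure titanium.
Convert each candidate to consistent units, then evaluate M:
  low-carbon steel: σ_y = 262.0 MPa, ρ = 7811 kg/m³
  commercially pure titanium: σ_y = 298.0 MPa, ρ = 4540 kg/m³
  commercially pure titanium: M = 65.6 kN·m/kg
  low-carbon steel: M = 33.5 kN·m/kg
The maximum is for commercially pure titanium.

commercially pure titanium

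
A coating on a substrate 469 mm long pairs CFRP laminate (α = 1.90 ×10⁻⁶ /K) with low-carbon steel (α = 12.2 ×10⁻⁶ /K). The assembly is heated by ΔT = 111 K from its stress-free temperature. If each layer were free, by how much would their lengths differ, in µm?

Δα = |1.90 − 12.2|×10⁻⁶/K = 10.3×10⁻⁶/K.
ΔL_mismatch = Δα·L·ΔT = 10.3×10⁻⁶ × 469.0 mm × 111.0 K = 536 µm.

536 µm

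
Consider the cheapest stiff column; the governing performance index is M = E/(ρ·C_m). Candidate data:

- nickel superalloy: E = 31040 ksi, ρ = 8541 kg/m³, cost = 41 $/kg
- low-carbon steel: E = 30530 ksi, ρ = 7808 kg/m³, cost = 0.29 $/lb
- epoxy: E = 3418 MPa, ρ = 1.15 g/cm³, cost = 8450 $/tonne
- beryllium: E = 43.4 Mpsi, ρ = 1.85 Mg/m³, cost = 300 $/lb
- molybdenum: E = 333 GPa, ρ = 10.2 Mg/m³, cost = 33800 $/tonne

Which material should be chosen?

After converting to SI:
  nickel superalloy: E = 214.0 GPa, ρ = 8541 kg/m³, cost = 41.00 $/kg
  low-carbon steel: E = 210.5 GPa, ρ = 7808 kg/m³, cost = 0.6393 $/kg
  epoxy: E = 3.418 GPa, ρ = 1150 kg/m³, cost = 8.450 $/kg
  beryllium: E = 299.2 GPa, ρ = 1850 kg/m³, cost = 661.4 $/kg
  molybdenum: E = 333.0 GPa, ρ = 10200 kg/m³, cost = 33.80 $/kg
  low-carbon steel: M = 42.2 MN·m per $
  molybdenum: M = 0.966 MN·m per $
  nickel superalloy: M = 0.611 MN·m per $
  epoxy: M = 0.352 MN·m per $
  beryllium: M = 0.245 MN·m per $
Low-carbon steel ranks first.

low-carbon steel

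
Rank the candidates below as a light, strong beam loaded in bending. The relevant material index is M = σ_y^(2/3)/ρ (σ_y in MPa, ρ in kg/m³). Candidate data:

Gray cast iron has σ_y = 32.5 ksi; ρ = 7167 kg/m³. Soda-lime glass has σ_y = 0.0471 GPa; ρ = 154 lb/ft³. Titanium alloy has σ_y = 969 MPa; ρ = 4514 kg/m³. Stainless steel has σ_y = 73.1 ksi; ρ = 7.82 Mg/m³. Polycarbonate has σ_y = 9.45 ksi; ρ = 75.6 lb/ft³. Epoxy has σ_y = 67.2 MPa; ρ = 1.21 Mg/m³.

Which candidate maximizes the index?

Putting every candidate on a common basis:
  gray cast iron: σ_y = 224.1 MPa, ρ = 7167 kg/m³
  soda-lime glass: σ_y = 47.10 MPa, ρ = 2467 kg/m³
  titanium alloy: σ_y = 969.0 MPa, ρ = 4514 kg/m³
  stainless steel: σ_y = 504.0 MPa, ρ = 7820 kg/m³
  polycarbonate: σ_y = 65.16 MPa, ρ = 1211 kg/m³
  epoxy: σ_y = 67.20 MPa, ρ = 1210 kg/m³
  titanium alloy: M = 21.7×10⁻³
  epoxy: M = 13.7×10⁻³
  polycarbonate: M = 13.4×10⁻³
  stainless steel: M = 8.10×10⁻³
  soda-lime glass: M = 5.29×10⁻³
  gray cast iron: M = 5.15×10⁻³
Titanium alloy ranks first.

titanium alloy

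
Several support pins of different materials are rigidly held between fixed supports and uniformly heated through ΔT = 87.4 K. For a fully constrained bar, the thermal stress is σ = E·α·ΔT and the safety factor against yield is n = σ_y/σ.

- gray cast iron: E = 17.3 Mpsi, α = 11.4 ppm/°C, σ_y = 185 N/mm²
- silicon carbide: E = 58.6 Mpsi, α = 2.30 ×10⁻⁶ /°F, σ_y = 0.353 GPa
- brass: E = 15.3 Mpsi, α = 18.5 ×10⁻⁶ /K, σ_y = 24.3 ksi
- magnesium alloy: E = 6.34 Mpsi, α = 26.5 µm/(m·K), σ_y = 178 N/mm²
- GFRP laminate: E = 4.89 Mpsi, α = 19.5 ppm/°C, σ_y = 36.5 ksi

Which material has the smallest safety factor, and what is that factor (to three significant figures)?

brass, n = 0.982

With everything in SI (GPa, ×10⁻⁶/K, MPa):
  gray cast iron: E = 119.3, α = 11.4, σ_y = 185.0 → σ = 119 MPa, n = 1.56
  silicon carbide: E = 404.0, α = 4.14, σ_y = 353.0 → σ = 146 MPa, n = 2.41
  brass: E = 105.5, α = 18.5, σ_y = 167.5 → σ = 171 MPa, n = 0.982
  magnesium alloy: E = 43.71, α = 26.5, σ_y = 178.0 → σ = 101 MPa, n = 1.76
  GFRP laminate: E = 33.72, α = 19.5, σ_y = 251.7 → σ = 57.5 MPa, n = 4.38
The minimum is brass at n = 0.982.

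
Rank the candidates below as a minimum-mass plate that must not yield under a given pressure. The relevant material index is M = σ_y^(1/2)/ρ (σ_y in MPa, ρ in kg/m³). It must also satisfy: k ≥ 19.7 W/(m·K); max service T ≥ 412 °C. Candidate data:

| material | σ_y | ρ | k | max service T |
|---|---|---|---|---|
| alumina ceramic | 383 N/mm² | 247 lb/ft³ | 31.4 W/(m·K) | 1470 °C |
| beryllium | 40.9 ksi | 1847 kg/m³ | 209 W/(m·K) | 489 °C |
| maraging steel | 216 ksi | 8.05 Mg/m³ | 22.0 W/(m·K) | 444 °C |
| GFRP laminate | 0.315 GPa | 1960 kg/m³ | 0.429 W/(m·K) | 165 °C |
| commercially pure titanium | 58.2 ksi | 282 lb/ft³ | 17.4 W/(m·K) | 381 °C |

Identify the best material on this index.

Screen on constraints: k ≥ 19.7 W/(m·K); max service T ≥ 412 °C. Survivors: alumina ceramic, beryllium, maraging steel.
Normalizing units and computing the index:
  alumina ceramic: σ_y = 383.0 MPa, ρ = 3957 kg/m³
  beryllium: σ_y = 282.0 MPa, ρ = 1847 kg/m³
  maraging steel: σ_y = 1489 MPa, ρ = 8050 kg/m³
  beryllium: M = 9.09×10⁻³
  alumina ceramic: M = 4.95×10⁻³
  maraging steel: M = 4.79×10⁻³
Highest index: beryllium.

beryllium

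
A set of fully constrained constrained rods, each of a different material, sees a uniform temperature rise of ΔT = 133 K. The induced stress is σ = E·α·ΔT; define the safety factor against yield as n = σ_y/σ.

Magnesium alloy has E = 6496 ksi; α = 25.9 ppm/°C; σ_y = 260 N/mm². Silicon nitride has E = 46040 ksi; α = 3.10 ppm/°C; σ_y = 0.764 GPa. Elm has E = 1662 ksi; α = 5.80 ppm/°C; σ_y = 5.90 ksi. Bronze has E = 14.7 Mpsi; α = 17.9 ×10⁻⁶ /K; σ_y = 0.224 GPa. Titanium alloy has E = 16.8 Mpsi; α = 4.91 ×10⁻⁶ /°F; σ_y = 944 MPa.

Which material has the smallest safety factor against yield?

bronze

In consistent units (E in GPa, α in ×10⁻⁶/K, σ_y in MPa):
  magnesium alloy: E = 44.79, α = 25.9, σ_y = 260.0 → σ = 154 MPa, n = 1.69
  silicon nitride: E = 317.4, α = 3.10, σ_y = 764.0 → σ = 131 MPa, n = 5.84
  elm: E = 11.46, α = 5.80, σ_y = 40.68 → σ = 8.84 MPa, n = 4.60
  bronze: E = 101.4, α = 17.9, σ_y = 224.0 → σ = 241 MPa, n = 0.928
  titanium alloy: E = 115.8, α = 8.84, σ_y = 944.0 → σ = 136 MPa, n = 6.93
Smallest n: bronze with n = 0.928.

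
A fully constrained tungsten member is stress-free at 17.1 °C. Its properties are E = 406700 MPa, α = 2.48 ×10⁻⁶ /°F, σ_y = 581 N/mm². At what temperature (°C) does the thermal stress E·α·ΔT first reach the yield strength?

337 °C

E = 406700 MPa = 406.7 GPa.
α = 2.48×10⁻⁶/°F × 9/5 = 4.46×10⁻⁶/K.
σ_y = 581 N/mm² = 581.0 MPa.
E·α·ΔT = 581.0 MPa ⇒ ΔT = 581.0 / (406.7×10³ × 4.46×10⁻⁶) = 320.0 K.
T = 17.1 + 320.0 = 337.1 °C.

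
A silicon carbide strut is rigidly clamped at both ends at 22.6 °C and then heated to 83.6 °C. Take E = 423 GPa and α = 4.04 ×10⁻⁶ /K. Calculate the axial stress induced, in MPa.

104 MPa

ΔT = 61.00 K. Constrained thermal stress σ = E·α·ΔT = 423.0×10³ MPa × 4.04×10⁻⁶ × 61.00 = 104 MPa (compressive).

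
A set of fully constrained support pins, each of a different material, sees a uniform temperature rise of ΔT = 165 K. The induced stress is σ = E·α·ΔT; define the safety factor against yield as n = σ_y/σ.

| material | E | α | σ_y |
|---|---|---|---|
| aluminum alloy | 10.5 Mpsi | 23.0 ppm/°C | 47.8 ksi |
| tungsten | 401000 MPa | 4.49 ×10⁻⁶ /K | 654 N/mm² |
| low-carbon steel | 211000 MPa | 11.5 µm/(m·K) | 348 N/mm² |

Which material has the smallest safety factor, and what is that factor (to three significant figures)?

Per material, after unit conversion:
  aluminum alloy: E = 72.39, α = 23.0, σ_y = 329.6 → σ = 275 MPa, n = 1.20
  tungsten: E = 401.0, α = 4.49, σ_y = 654.0 → σ = 297 MPa, n = 2.20
  low-carbon steel: E = 211.0, α = 11.5, σ_y = 348.0 → σ = 400 MPa, n = 0.869
Low-carbon steel has the lowest safety factor, n = 0.869.

low-carbon steel, n = 0.869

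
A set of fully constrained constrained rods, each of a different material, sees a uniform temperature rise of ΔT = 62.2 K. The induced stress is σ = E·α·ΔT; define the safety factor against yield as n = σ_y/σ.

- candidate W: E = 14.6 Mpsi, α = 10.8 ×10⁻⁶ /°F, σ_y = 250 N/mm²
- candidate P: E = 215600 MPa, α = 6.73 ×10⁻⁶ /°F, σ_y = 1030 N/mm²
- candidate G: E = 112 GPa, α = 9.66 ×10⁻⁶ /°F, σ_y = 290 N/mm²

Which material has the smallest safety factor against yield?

Per material, after unit conversion:
  candidate W: E = 100.7, α = 19.4, σ_y = 250.0 → σ = 122 MPa, n = 2.05
  candidate P: E = 215.6, α = 12.1, σ_y = 1030 → σ = 162 MPa, n = 6.34
  candidate G: E = 112.0, α = 17.4, σ_y = 290.0 → σ = 121 MPa, n = 2.39
Candidate W has the lowest safety factor, n = 2.05.

candidate W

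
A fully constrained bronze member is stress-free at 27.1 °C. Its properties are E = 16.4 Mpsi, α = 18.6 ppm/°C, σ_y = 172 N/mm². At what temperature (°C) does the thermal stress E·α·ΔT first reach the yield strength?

E = 16.4 Mpsi = 113.1 GPa.
σ_y = 172 N/mm² = 172.0 MPa.
E·α·ΔT = 172.0 MPa ⇒ ΔT = 172.0 / (113.1×10³ × 18.6×10⁻⁶) = 81.78 K.
T = 27.1 + 81.78 = 108.9 °C.

109 °C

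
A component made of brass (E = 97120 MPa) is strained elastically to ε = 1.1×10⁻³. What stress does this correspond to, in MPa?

E = 97120 MPa = 97.12 GPa.
σ = E·ε = 97120 MPa × 1.1×10⁻³ = 107 MPa.

107 MPa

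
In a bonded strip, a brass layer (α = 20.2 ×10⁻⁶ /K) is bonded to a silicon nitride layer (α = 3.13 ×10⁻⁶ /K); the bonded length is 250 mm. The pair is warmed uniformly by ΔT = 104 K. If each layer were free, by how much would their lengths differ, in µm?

444 µm

Δα = |20.2 − 3.13|×10⁻⁶/K = 17.1×10⁻⁶/K.
ΔL_mismatch = Δα·L·ΔT = 17.1×10⁻⁶ × 250.0 mm × 104.0 K = 444 µm.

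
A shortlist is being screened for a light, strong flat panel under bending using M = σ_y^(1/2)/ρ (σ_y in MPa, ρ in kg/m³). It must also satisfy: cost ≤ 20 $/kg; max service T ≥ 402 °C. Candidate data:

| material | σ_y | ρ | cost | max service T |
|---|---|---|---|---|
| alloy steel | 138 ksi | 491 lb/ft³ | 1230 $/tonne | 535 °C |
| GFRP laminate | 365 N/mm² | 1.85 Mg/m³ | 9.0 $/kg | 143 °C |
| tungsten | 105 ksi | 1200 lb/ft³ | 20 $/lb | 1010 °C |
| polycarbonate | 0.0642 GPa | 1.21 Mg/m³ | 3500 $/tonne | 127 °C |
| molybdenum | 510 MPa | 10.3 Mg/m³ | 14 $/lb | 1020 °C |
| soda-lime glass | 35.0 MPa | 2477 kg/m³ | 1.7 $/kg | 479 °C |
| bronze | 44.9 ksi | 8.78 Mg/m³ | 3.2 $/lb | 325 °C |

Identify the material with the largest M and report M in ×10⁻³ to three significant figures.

Screen on constraints: cost ≤ 20 $/kg; max service T ≥ 402 °C. Survivors: alloy steel, soda-lime glass.
Convert each candidate to consistent units, then evaluate M:
  alloy steel: σ_y = 951.5 MPa, ρ = 7865 kg/m³
  soda-lime glass: σ_y = 35.00 MPa, ρ = 2477 kg/m³
  alloy steel: M = 3.92×10⁻³
  soda-lime glass: M = 2.39×10⁻³
Highest index: alloy steel.

alloy steel, M = 3.92×10⁻³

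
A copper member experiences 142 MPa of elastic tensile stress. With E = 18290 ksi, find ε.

1.13×10⁻³

E = 18290 ksi = 126.1 GPa = 126100 MPa.
ε = σ/E = 142 / 126100 = 1.13×10⁻³.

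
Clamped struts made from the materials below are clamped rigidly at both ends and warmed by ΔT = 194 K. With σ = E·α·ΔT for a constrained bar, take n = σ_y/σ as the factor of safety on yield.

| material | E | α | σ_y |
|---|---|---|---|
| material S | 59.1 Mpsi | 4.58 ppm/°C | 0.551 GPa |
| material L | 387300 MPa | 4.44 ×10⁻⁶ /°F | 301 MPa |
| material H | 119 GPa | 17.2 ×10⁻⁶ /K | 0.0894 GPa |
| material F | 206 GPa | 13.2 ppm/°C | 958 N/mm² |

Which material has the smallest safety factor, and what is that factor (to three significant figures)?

material H, n = 0.225

Per material, after unit conversion:
  material S: E = 407.5, α = 4.58, σ_y = 551.0 → σ = 362 MPa, n = 1.52
  material L: E = 387.3, α = 7.99, σ_y = 301.0 → σ = 600 MPa, n = 0.501
  material H: E = 119.0, α = 17.2, σ_y = 89.40 → σ = 397 MPa, n = 0.225
  material F: E = 206.0, α = 13.2, σ_y = 958.0 → σ = 528 MPa, n = 1.82
Smallest n: material H with n = 0.225.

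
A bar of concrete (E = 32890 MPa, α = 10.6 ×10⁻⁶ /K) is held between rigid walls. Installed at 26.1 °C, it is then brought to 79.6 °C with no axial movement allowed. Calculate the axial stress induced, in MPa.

18.7 MPa

E = 32890 MPa = 32.89 GPa.
ΔT = 53.50 K. Constrained thermal stress σ = E·α·ΔT = 32.89×10³ MPa × 10.6×10⁻⁶ × 53.50 = 18.7 MPa (compressive).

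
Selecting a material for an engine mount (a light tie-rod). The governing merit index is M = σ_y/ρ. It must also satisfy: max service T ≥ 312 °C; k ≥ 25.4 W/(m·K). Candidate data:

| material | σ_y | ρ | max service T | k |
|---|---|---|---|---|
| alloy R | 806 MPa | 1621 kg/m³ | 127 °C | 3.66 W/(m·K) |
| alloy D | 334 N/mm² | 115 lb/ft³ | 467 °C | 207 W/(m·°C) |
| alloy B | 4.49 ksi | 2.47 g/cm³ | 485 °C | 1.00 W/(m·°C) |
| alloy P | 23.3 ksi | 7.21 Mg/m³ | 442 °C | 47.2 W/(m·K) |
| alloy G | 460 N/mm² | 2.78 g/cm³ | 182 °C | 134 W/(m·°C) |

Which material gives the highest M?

alloy D

Screen on constraints: max service T ≥ 312 °C; k ≥ 25.4 W/(m·K). Survivors: alloy D, alloy P.
After converting to SI:
  alloy D: σ_y = 334.0 MPa, ρ = 1842 kg/m³
  alloy P: σ_y = 160.6 MPa, ρ = 7210 kg/m³
  alloy D: M = 181 kN·m/kg
  alloy P: M = 22.3 kN·m/kg
Alloy D has the largest M.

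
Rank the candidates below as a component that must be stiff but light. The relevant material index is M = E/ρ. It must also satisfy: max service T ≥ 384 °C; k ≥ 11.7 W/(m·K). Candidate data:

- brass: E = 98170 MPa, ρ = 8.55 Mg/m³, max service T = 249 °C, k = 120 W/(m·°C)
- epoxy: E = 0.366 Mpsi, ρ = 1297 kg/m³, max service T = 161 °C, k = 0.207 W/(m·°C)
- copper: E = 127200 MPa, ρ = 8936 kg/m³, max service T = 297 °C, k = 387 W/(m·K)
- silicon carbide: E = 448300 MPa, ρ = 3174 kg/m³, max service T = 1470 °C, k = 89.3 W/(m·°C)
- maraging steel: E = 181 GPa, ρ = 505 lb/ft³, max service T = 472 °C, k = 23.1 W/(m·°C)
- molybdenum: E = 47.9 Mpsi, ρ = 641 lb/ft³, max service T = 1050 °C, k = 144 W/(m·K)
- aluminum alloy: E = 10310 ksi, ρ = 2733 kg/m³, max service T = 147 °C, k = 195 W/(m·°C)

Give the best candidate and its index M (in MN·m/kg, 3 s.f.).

silicon carbide, M = 141 MN·m/kg

Screen on constraints: max service T ≥ 384 °C; k ≥ 11.7 W/(m·K). Survivors: silicon carbide, maraging steel, molybdenum.
After converting to SI:
  silicon carbide: E = 448.3 GPa, ρ = 3174 kg/m³
  maraging steel: E = 181.0 GPa, ρ = 8089 kg/m³
  molybdenum: E = 330.3 GPa, ρ = 10270 kg/m³
  silicon carbide: M = 141 MN·m/kg
  molybdenum: M = 32.2 MN·m/kg
  maraging steel: M = 22.4 MN·m/kg
The maximum is for silicon carbide.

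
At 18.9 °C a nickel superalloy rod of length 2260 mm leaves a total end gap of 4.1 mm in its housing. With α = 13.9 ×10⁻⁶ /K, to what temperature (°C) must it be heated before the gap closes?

α·L₀·ΔT = 4.1 mm ⇒ ΔT = 4.1 / (13.9×10⁻⁶ × 2260.0) = 130.5 K.
T = 18.9 + 130.5 = 149.4 °C.

149 °C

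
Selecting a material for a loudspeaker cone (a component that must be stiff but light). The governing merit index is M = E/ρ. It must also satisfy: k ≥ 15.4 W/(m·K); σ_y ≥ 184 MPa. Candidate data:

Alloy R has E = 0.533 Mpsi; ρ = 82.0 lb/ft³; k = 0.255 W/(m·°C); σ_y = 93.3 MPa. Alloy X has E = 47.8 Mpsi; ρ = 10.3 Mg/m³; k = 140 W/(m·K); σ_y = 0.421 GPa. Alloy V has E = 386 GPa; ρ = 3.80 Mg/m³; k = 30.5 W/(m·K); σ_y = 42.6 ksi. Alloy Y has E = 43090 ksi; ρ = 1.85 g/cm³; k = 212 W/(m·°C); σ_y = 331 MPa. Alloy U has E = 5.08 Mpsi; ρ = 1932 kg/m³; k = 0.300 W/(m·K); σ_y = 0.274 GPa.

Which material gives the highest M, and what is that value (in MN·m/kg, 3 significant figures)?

Screen on constraints: k ≥ 15.4 W/(m·K); σ_y ≥ 184 MPa. Survivors: alloy X, alloy V, alloy Y.
After converting to SI:
  alloy X: E = 329.6 GPa, ρ = 10300 kg/m³
  alloy V: E = 386.0 GPa, ρ = 3800 kg/m³
  alloy Y: E = 297.1 GPa, ρ = 1850 kg/m³
  alloy Y: M = 161 MN·m/kg
  alloy V: M = 102 MN·m/kg
  alloy X: M = 32.0 MN·m/kg
Alloy Y has the largest M.

alloy Y, M = 161 MN·m/kg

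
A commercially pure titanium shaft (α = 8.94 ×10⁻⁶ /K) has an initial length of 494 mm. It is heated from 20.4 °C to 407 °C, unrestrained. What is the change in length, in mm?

1.71 mm

ΔT = 407 − 20.4 = 386.6 K.
ΔL = α·L₀·ΔT = 8.94×10⁻⁶ × 494 mm × 386.6 K = 1.71 mm.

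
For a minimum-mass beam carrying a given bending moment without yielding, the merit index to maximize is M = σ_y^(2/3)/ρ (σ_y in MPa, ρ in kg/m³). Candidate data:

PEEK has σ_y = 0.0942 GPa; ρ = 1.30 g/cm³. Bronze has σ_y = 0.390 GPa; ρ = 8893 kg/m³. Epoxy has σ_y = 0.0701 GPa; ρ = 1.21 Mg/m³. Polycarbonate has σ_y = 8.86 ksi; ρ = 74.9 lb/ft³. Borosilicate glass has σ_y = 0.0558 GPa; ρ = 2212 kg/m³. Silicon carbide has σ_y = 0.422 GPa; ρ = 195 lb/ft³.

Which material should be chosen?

Normalizing units and computing the index:
  PEEK: σ_y = 94.20 MPa, ρ = 1300 kg/m³
  bronze: σ_y = 390.0 MPa, ρ = 8893 kg/m³
  epoxy: σ_y = 70.10 MPa, ρ = 1210 kg/m³
  polycarbonate: σ_y = 61.09 MPa, ρ = 1200 kg/m³
  borosilicate glass: σ_y = 55.80 MPa, ρ = 2212 kg/m³
  silicon carbide: σ_y = 422.0 MPa, ρ = 3124 kg/m³
  silicon carbide: M = 18.0×10⁻³
  PEEK: M = 15.9×10⁻³
  epoxy: M = 14.1×10⁻³
  polycarbonate: M = 12.9×10⁻³
  borosilicate glass: M = 6.60×10⁻³
  bronze: M = 6.00×10⁻³
The maximum is for silicon carbide.

silicon carbide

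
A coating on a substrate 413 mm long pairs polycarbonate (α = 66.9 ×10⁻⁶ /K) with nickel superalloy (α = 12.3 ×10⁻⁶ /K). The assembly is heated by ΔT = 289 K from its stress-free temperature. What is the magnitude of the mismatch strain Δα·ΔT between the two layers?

Δα = |66.9 − 12.3|×10⁻⁶/K = 54.6×10⁻⁶/K.
Mismatch strain = Δα·ΔT = 54.6×10⁻⁶ × 289.0 = 0.0158.

0.0158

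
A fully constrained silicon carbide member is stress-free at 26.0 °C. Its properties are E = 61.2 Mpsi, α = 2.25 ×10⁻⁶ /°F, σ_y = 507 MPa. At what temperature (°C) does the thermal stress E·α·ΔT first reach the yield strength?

E = 61.2 Mpsi = 422.0 GPa.
α = 2.25×10⁻⁶/°F × 9/5 = 4.05×10⁻⁶/K.
E·α·ΔT = 507.0 MPa ⇒ ΔT = 507.0 / (422.0×10³ × 4.05×10⁻⁶) = 296.7 K.
T = 26.0 + 296.7 = 322.7 °C.

323 °C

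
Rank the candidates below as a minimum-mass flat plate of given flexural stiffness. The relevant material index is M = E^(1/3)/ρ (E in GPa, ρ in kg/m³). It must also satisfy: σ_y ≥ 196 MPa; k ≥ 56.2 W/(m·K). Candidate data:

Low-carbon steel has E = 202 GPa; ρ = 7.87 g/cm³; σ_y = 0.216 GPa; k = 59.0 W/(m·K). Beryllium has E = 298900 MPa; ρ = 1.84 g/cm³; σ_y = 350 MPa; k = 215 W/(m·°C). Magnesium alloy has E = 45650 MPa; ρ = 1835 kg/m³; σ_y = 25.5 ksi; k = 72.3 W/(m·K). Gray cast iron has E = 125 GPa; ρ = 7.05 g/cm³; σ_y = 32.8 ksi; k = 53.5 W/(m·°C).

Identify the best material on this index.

beryllium

Screen on constraints: σ_y ≥ 196 MPa; k ≥ 56.2 W/(m·K). Survivors: low-carbon steel, beryllium.
Convert each candidate to consistent units, then evaluate M:
  low-carbon steel: E = 202.0 GPa, ρ = 7870 kg/m³
  beryllium: E = 298.9 GPa, ρ = 1840 kg/m³
  beryllium: M = 3.63×10⁻³
  low-carbon steel: M = 0.746×10⁻³
The maximum is for beryllium.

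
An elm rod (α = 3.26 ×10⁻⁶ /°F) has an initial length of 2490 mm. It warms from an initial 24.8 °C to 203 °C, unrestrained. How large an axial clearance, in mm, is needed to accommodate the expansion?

Convert α: 3.26×10⁻⁶/°F × (9/5) = 5.87×10⁻⁶/K.
ΔT = 203 − 24.8 = 178.2 K.
ΔL = α·L₀·ΔT = 5.87×10⁻⁶ × 2490 mm × 178.2 K = 2.60 mm.

2.60 mm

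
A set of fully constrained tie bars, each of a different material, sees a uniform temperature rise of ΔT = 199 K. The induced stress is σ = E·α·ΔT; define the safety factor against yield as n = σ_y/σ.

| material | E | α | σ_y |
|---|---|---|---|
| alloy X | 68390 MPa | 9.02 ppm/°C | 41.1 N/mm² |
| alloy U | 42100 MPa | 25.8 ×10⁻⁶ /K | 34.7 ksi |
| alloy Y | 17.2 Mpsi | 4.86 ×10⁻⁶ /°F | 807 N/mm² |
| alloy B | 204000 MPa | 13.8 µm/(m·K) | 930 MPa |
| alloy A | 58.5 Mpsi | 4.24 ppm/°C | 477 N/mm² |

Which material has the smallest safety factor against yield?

alloy X

Converting E to GPa, α to ×10⁻⁶/K, σ_y to MPa, then σ and n for each:
  alloy X: E = 68.39, α = 9.02, σ_y = 41.10 → σ = 123 MPa, n = 0.335
  alloy U: E = 42.10, α = 25.8, σ_y = 239.2 → σ = 216 MPa, n = 1.11
  alloy Y: E = 118.6, α = 8.75, σ_y = 807.0 → σ = 206 MPa, n = 3.91
  alloy B: E = 204.0, α = 13.8, σ_y = 930.0 → σ = 560 MPa, n = 1.66
  alloy A: E = 403.3, α = 4.24, σ_y = 477.0 → σ = 340 MPa, n = 1.40
Smallest n: alloy X with n = 0.335.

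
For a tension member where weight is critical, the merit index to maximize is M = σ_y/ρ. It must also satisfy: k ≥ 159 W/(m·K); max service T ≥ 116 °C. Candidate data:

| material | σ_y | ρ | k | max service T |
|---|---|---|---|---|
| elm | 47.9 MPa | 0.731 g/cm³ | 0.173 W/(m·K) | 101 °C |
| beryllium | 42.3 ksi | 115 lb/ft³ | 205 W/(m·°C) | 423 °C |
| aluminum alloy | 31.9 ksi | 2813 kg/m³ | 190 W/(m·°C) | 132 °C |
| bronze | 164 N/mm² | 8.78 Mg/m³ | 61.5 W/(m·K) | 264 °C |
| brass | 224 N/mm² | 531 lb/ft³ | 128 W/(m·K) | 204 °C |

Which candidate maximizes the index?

beryllium

Screen on constraints: k ≥ 159 W/(m·K); max service T ≥ 116 °C. Survivors: beryllium, aluminum alloy.
Convert each candidate to consistent units, then evaluate M:
  beryllium: σ_y = 291.6 MPa, ρ = 1842 kg/m³
  aluminum alloy: σ_y = 219.9 MPa, ρ = 2813 kg/m³
  beryllium: M = 158 kN·m/kg
  aluminum alloy: M = 78.2 kN·m/kg
Highest index: beryllium.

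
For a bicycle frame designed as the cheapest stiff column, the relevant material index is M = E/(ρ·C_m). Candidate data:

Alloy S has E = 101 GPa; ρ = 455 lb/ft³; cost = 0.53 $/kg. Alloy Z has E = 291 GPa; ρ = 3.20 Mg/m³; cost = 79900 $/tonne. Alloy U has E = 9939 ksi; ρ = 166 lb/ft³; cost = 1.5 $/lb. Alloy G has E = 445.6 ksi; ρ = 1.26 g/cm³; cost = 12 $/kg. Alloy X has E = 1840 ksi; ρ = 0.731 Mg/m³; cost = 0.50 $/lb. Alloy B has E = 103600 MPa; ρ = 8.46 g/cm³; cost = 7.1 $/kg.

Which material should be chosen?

In SI units:
  alloy S: E = 101.0 GPa, ρ = 7288 kg/m³, cost = 0.5300 $/kg
  alloy Z: E = 291.0 GPa, ρ = 3200 kg/m³, cost = 79.90 $/kg
  alloy U: E = 68.53 GPa, ρ = 2659 kg/m³, cost = 3.307 $/kg
  alloy G: E = 3.072 GPa, ρ = 1260 kg/m³, cost = 12.00 $/kg
  alloy X: E = 12.69 GPa, ρ = 731.0 kg/m³, cost = 1.102 $/kg
  alloy B: E = 103.6 GPa, ρ = 8460 kg/m³, cost = 7.100 $/kg
  alloy S: M = 26.1 MN·m per $
  alloy X: M = 15.7 MN·m per $
  alloy U: M = 7.79 MN·m per $
  alloy B: M = 1.72 MN·m per $
  alloy Z: M = 1.14 MN·m per $
  alloy G: M = 0.203 MN·m per $
Alloy S has the largest M.

alloy S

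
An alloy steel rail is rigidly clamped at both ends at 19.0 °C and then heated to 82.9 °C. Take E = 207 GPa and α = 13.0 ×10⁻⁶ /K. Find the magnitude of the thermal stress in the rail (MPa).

ΔT = 63.90 K. Constrained thermal stress σ = E·α·ΔT = 207.0×10³ MPa × 13.0×10⁻⁶ × 63.90 = 172 MPa (compressive).

172 MPa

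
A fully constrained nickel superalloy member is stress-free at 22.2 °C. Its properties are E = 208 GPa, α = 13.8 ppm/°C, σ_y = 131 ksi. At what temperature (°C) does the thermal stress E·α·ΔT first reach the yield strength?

σ_y = 131 ksi = 903.2 MPa.
E·α·ΔT = 903.2 MPa ⇒ ΔT = 903.2 / (208.0×10³ × 13.8×10⁻⁶) = 314.7 K.
T = 22.2 + 314.7 = 336.9 °C.

337 °C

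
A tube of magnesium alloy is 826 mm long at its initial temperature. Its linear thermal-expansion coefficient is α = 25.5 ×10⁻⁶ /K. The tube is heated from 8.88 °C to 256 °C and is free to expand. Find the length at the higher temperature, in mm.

ΔT = 256 − 8.88 = 247.1 K.
ΔL = α·L₀·ΔT = 25.5×10⁻⁶ × 826 mm × 247.1 K = 5.21 mm.
L = L₀ + ΔL = 826 + 5.21 = 831.21 mm.

831.21 mm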